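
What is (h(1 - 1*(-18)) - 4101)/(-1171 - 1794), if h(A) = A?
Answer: 4082/2965 ≈ 1.3767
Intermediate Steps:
(h(1 - 1*(-18)) - 4101)/(-1171 - 1794) = ((1 - 1*(-18)) - 4101)/(-1171 - 1794) = ((1 + 18) - 4101)/(-2965) = (19 - 4101)*(-1/2965) = -4082*(-1/2965) = 4082/2965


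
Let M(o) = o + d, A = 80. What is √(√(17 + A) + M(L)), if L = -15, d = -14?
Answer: √(-29 + √97) ≈ 4.3762*I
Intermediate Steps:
M(o) = -14 + o (M(o) = o - 14 = -14 + o)
√(√(17 + A) + M(L)) = √(√(17 + 80) + (-14 - 15)) = √(√97 - 29) = √(-29 + √97)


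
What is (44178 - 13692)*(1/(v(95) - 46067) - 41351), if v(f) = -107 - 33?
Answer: -58249772689788/46207 ≈ -1.2606e+9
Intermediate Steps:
v(f) = -140
(44178 - 13692)*(1/(v(95) - 46067) - 41351) = (44178 - 13692)*(1/(-140 - 46067) - 41351) = 30486*(1/(-46207) - 41351) = 30486*(-1/46207 - 41351) = 30486*(-1910705658/46207) = -58249772689788/46207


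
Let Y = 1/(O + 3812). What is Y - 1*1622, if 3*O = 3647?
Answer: -24464623/15083 ≈ -1622.0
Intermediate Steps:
O = 3647/3 (O = (⅓)*3647 = 3647/3 ≈ 1215.7)
Y = 3/15083 (Y = 1/(3647/3 + 3812) = 1/(15083/3) = 3/15083 ≈ 0.00019890)
Y - 1*1622 = 3/15083 - 1*1622 = 3/15083 - 1622 = -24464623/15083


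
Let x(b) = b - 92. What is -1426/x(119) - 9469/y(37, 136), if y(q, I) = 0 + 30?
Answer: -99481/270 ≈ -368.45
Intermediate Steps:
y(q, I) = 30
x(b) = -92 + b
-1426/x(119) - 9469/y(37, 136) = -1426/(-92 + 119) - 9469/30 = -1426/27 - 9469*1/30 = -1426*1/27 - 9469/30 = -1426/27 - 9469/30 = -99481/270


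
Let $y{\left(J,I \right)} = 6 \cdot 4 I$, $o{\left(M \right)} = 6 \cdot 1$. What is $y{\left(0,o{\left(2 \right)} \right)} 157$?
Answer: $22608$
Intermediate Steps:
$o{\left(M \right)} = 6$
$y{\left(J,I \right)} = 24 I$
$y{\left(0,o{\left(2 \right)} \right)} 157 = 24 \cdot 6 \cdot 157 = 144 \cdot 157 = 22608$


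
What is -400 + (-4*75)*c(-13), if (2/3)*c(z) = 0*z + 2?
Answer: -1300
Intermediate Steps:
c(z) = 3 (c(z) = 3*(0*z + 2)/2 = 3*(0 + 2)/2 = (3/2)*2 = 3)
-400 + (-4*75)*c(-13) = -400 - 4*75*3 = -400 - 300*3 = -400 - 900 = -1300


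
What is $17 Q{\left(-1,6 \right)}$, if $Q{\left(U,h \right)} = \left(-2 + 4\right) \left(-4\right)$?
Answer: $-136$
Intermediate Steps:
$Q{\left(U,h \right)} = -8$ ($Q{\left(U,h \right)} = 2 \left(-4\right) = -8$)
$17 Q{\left(-1,6 \right)} = 17 \left(-8\right) = -136$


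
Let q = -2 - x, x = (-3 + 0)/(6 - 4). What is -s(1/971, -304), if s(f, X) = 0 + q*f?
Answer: 1/1942 ≈ 0.00051493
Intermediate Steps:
x = -3/2 ≈ -1.5000
q = -½ (q = -2 - 1*(-3/2) = -2 + 3/2 = -½ ≈ -0.50000)
s(f, X) = -f/2 (s(f, X) = 0 - f/2 = -f/2)
-s(1/971, -304) = -(-1)/(2*971) = -1*(-1/1942) = 1/1942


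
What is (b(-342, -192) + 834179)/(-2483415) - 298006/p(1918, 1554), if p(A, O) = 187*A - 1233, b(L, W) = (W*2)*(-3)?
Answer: -1038647435813/887654473695 ≈ -1.1701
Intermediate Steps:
b(L, W) = -6*W (b(L, W) = (2*W)*(-3) = -6*W)
p(A, O) = -1233 + 187*A
(b(-342, -192) + 834179)/(-2483415) - 298006/p(1918, 1554) = (-6*(-192) + 834179)/(-2483415) - 298006/(-1233 + 187*1918) = (1152 + 834179)*(-1/2483415) - 298006/(-1233 + 358666) = 835331*(-1/2483415) - 298006/357433 = -835331/2483415 - 298006*1/357433 = -835331/2483415 - 298006/357433 = -1038647435813/887654473695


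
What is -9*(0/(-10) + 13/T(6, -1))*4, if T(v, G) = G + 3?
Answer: -234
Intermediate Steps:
T(v, G) = 3 + G
-9*(0/(-10) + 13/T(6, -1))*4 = -9*(0/(-10) + 13/(3 - 1))*4 = -9*(0*(-⅒) + 13/2)*4 = -9*(0 + 13*(½))*4 = -9*(0 + 13/2)*4 = -9*13/2*4 = -117/2*4 = -234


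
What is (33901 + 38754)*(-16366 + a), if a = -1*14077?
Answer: -2211836165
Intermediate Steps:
a = -14077
(33901 + 38754)*(-16366 + a) = (33901 + 38754)*(-16366 - 14077) = 72655*(-30443) = -2211836165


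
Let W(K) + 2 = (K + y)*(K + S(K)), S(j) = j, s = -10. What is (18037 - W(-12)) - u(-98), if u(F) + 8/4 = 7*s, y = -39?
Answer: 16887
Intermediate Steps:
W(K) = -2 + 2*K*(-39 + K) (W(K) = -2 + (K - 39)*(K + K) = -2 + (-39 + K)*(2*K) = -2 + 2*K*(-39 + K))
u(F) = -72 (u(F) = -2 + 7*(-10) = -2 - 70 = -72)
(18037 - W(-12)) - u(-98) = (18037 - (-2 - 78*(-12) + 2*(-12)²)) - 1*(-72) = (18037 - (-2 + 936 + 2*144)) + 72 = (18037 - (-2 + 936 + 288)) + 72 = (18037 - 1*1222) + 72 = (18037 - 1222) + 72 = 16815 + 72 = 16887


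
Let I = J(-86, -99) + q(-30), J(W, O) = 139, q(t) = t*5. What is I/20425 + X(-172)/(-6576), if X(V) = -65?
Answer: 1255289/134314800 ≈ 0.0093459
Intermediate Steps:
q(t) = 5*t
I = -11 (I = 139 + 5*(-30) = 139 - 150 = -11)
I/20425 + X(-172)/(-6576) = -11/20425 - 65/(-6576) = -11*1/20425 - 65*(-1/6576) = -11/20425 + 65/6576 = 1255289/134314800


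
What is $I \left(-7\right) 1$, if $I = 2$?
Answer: $-14$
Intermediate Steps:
$I \left(-7\right) 1 = 2 \left(-7\right) 1 = \left(-14\right) 1 = -14$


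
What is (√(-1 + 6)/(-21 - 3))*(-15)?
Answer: 5*√5/8 ≈ 1.3975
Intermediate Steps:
(√(-1 + 6)/(-21 - 3))*(-15) = (√5/(-24))*(-15) = -√5/24*(-15) = 5*√5/8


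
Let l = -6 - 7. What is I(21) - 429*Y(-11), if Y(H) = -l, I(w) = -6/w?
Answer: -39041/7 ≈ -5577.3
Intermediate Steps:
l = -13
Y(H) = 13 (Y(H) = -1*(-13) = 13)
I(21) - 429*Y(-11) = -6/21 - 429*13 = -6*1/21 - 5577 = -2/7 - 5577 = -39041/7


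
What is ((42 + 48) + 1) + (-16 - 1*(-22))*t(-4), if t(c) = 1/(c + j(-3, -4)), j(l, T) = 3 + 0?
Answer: 85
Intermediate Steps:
j(l, T) = 3
t(c) = 1/(3 + c) (t(c) = 1/(c + 3) = 1/(3 + c))
((42 + 48) + 1) + (-16 - 1*(-22))*t(-4) = ((42 + 48) + 1) + (-16 - 1*(-22))/(3 - 4) = (90 + 1) + (-16 + 22)/(-1) = 91 + 6*(-1) = 91 - 6 = 85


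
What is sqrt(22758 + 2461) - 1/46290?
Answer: -1/46290 + sqrt(25219) ≈ 158.80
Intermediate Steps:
sqrt(22758 + 2461) - 1/46290 = sqrt(25219) - 1*1/46290 = sqrt(25219) - 1/46290 = -1/46290 + sqrt(25219)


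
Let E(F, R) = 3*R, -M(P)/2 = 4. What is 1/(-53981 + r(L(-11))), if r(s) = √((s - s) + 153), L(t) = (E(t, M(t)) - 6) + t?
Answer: -53981/2913948208 - 3*√17/2913948208 ≈ -1.8529e-5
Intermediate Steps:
M(P) = -8 (M(P) = -2*4 = -8)
L(t) = -30 + t (L(t) = (3*(-8) - 6) + t = (-24 - 6) + t = -30 + t)
r(s) = 3*√17 (r(s) = √(0 + 153) = √153 = 3*√17)
1/(-53981 + r(L(-11))) = 1/(-53981 + 3*√17)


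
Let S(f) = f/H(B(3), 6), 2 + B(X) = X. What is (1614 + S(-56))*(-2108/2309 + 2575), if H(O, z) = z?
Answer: 9537443846/2309 ≈ 4.1306e+6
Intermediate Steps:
B(X) = -2 + X
S(f) = f/6
(1614 + S(-56))*(-2108/2309 + 2575) = (1614 + (⅙)*(-56))*(-2108/2309 + 2575) = (1614 - 28/3)*(-2108*1/2309 + 2575) = 4814*(-2108/2309 + 2575)/3 = (4814/3)*(5943567/2309) = 9537443846/2309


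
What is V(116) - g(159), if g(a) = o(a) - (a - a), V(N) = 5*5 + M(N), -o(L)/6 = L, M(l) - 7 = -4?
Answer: 982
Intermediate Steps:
M(l) = 3 (M(l) = 7 - 4 = 3)
o(L) = -6*L
V(N) = 28 (V(N) = 5*5 + 3 = 25 + 3 = 28)
g(a) = -6*a (g(a) = -6*a - (a - a) = -6*a - 1*0 = -6*a + 0 = -6*a)
V(116) - g(159) = 28 - (-6)*159 = 28 - 1*(-954) = 28 + 954 = 982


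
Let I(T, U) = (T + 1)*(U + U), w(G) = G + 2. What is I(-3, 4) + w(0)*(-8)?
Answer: -32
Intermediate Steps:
w(G) = 2 + G
I(T, U) = 2*U*(1 + T) (I(T, U) = (1 + T)*(2*U) = 2*U*(1 + T))
I(-3, 4) + w(0)*(-8) = 2*4*(1 - 3) + (2 + 0)*(-8) = 2*4*(-2) + 2*(-8) = -16 - 16 = -32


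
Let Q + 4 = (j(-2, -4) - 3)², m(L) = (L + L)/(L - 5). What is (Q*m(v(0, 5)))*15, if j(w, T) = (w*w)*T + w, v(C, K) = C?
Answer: 0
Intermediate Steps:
m(L) = 2*L/(-5 + L) (m(L) = (2*L)/(-5 + L) = 2*L/(-5 + L))
j(w, T) = w + T*w² (j(w, T) = w²*T + w = T*w² + w = w + T*w²)
Q = 437 (Q = -4 + (-2*(1 - 4*(-2)) - 3)² = -4 + (-2*(1 + 8) - 3)² = -4 + (-2*9 - 3)² = -4 + (-18 - 3)² = -4 + (-21)² = -4 + 441 = 437)
(Q*m(v(0, 5)))*15 = (437*(2*0/(-5 + 0)))*15 = (437*(2*0/(-5)))*15 = (437*(2*0*(-⅕)))*15 = (437*0)*15 = 0*15 = 0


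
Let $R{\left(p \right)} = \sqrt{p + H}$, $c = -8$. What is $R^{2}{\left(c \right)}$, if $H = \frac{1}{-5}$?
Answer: $- \frac{41}{5} \approx -8.2$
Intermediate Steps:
$H = - \frac{1}{5} \approx -0.2$
$R{\left(p \right)} = \sqrt{- \frac{1}{5} + p}$ ($R{\left(p \right)} = \sqrt{p - \frac{1}{5}} = \sqrt{- \frac{1}{5} + p}$)
$R^{2}{\left(c \right)} = \left(\frac{\sqrt{-5 + 25 \left(-8\right)}}{5}\right)^{2} = \left(\frac{\sqrt{-5 - 200}}{5}\right)^{2} = \left(\frac{\sqrt{-205}}{5}\right)^{2} = \left(\frac{i \sqrt{205}}{5}\right)^{2} = - \frac{41}{5}$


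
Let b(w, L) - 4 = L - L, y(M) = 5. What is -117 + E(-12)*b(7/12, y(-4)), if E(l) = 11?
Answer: -73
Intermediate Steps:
b(w, L) = 4 (b(w, L) = 4 + (L - L) = 4 + 0 = 4)
-117 + E(-12)*b(7/12, y(-4)) = -117 + 11*4 = -117 + 44 = -73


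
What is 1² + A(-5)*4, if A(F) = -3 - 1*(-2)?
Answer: -3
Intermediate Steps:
A(F) = -1 (A(F) = -3 + 2 = -1)
1² + A(-5)*4 = 1² - 1*4 = 1 - 4 = -3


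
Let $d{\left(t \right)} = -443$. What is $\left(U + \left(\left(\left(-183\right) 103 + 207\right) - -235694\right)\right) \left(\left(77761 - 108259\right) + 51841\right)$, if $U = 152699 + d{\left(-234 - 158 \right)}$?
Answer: $7882140644$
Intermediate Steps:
$U = 152256$ ($U = 152699 - 443 = 152256$)
$\left(U + \left(\left(\left(-183\right) 103 + 207\right) - -235694\right)\right) \left(\left(77761 - 108259\right) + 51841\right) = \left(152256 + \left(\left(\left(-183\right) 103 + 207\right) - -235694\right)\right) \left(\left(77761 - 108259\right) + 51841\right) = \left(152256 + \left(\left(-18849 + 207\right) + 235694\right)\right) \left(\left(77761 - 108259\right) + 51841\right) = \left(152256 + \left(-18642 + 235694\right)\right) \left(-30498 + 51841\right) = \left(152256 + 217052\right) 21343 = 369308 \cdot 21343 = 7882140644$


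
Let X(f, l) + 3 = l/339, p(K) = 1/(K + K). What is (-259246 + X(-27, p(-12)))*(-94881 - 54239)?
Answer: 39316417483600/1017 ≈ 3.8659e+10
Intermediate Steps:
p(K) = 1/(2*K)
X(f, l) = -3 + l/339
(-259246 + X(-27, p(-12)))*(-94881 - 54239) = (-259246 + (-3 + ((½)/(-12))/339))*(-94881 - 54239) = (-259246 + (-3 + ((½)*(-1/12))/339))*(-149120) = (-259246 + (-3 + (1/339)*(-1/24)))*(-149120) = (-259246 + (-3 - 1/8136))*(-149120) = (-259246 - 24409/8136)*(-149120) = -2109249865/8136*(-149120) = 39316417483600/1017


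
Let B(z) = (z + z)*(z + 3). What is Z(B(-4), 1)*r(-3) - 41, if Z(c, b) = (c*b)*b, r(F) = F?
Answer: -65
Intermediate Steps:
B(z) = 2*z*(3 + z) (B(z) = (2*z)*(3 + z) = 2*z*(3 + z))
Z(c, b) = c*b² (Z(c, b) = (b*c)*b = c*b²)
Z(B(-4), 1)*r(-3) - 41 = ((2*(-4)*(3 - 4))*1²)*(-3) - 41 = ((2*(-4)*(-1))*1)*(-3) - 41 = (8*1)*(-3) - 41 = 8*(-3) - 41 = -24 - 41 = -65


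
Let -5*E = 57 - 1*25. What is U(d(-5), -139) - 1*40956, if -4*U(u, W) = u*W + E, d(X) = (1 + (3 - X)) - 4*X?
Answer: -798933/20 ≈ -39947.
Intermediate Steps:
E = -32/5 (E = -(57 - 1*25)/5 = -(57 - 25)/5 = -1/5*32 = -32/5 ≈ -6.4000)
d(X) = 4 - 5*X (d(X) = (4 - X) - 4*X = 4 - 5*X)
U(u, W) = 8/5 - W*u/4 (U(u, W) = -(u*W - 32/5)/4 = -(W*u - 32/5)/4 = -(-32/5 + W*u)/4 = 8/5 - W*u/4)
U(d(-5), -139) - 1*40956 = (8/5 - 1/4*(-139)*(4 - 5*(-5))) - 1*40956 = (8/5 - 1/4*(-139)*(4 + 25)) - 40956 = (8/5 - 1/4*(-139)*29) - 40956 = (8/5 + 4031/4) - 40956 = 20187/20 - 40956 = -798933/20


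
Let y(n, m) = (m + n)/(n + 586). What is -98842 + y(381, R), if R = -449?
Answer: -95580282/967 ≈ -98842.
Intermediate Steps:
y(n, m) = (m + n)/(586 + n)
-98842 + y(381, R) = -98842 + (-449 + 381)/(586 + 381) = -98842 - 68/967 = -95580282/967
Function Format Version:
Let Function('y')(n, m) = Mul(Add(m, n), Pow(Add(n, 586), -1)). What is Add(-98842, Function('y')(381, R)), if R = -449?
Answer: Rational(-95580282, 967) ≈ -98842.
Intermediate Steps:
Function('y')(n, m) = Mul(Pow(Add(586, n), -1), Add(m, n)) (Function('y')(n, m) = Mul(Add(m, n), Pow(Add(586, n), -1)) = Mul(Pow(Add(586, n), -1), Add(m, n)))
Add(-98842, Function('y')(381, R)) = Add(-98842, Mul(Pow(Add(586, 381), -1), Add(-449, 381))) = Add(-98842, Mul(Pow(967, -1), -68)) = Add(-98842, Mul(Rational(1, 967), -68)) = Add(-98842, Rational(-68, 967)) = Rational(-95580282, 967)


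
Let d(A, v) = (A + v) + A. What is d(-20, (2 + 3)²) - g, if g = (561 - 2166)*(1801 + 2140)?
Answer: 6325290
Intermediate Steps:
g = -6325305 (g = -1605*3941 = -6325305)
d(A, v) = v + 2*A
d(-20, (2 + 3)²) - g = ((2 + 3)² + 2*(-20)) - 1*(-6325305) = (5² - 40) + 6325305 = (25 - 40) + 6325305 = -15 + 6325305 = 6325290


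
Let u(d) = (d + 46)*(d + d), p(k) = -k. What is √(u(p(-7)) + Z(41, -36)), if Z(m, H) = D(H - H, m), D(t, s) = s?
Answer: 3*√87 ≈ 27.982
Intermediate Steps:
Z(m, H) = m
u(d) = 2*d*(46 + d) (u(d) = (46 + d)*(2*d) = 2*d*(46 + d))
√(u(p(-7)) + Z(41, -36)) = √(2*(-1*(-7))*(46 - 1*(-7)) + 41) = √(2*7*(46 + 7) + 41) = √(2*7*53 + 41) = √(742 + 41) = √783 = 3*√87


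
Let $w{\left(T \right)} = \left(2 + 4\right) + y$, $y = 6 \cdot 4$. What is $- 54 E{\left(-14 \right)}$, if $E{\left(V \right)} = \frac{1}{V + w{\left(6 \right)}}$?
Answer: $- \frac{27}{8} \approx -3.375$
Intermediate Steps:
$y = 24$
$w{\left(T \right)} = 30$ ($w{\left(T \right)} = \left(2 + 4\right) + 24 = 6 + 24 = 30$)
$E{\left(V \right)} = \frac{1}{30 + V}$ ($E{\left(V \right)} = \frac{1}{V + 30} = \frac{1}{30 + V}$)
$- 54 E{\left(-14 \right)} = - \frac{54}{30 - 14} = - \frac{54}{16} = \left(-54\right) \frac{1}{16} = - \frac{27}{8}$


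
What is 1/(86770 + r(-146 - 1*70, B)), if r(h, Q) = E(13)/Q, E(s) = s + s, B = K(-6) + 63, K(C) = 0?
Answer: 63/5466536 ≈ 1.1525e-5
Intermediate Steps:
B = 63 (B = 0 + 63 = 63)
E(s) = 2*s
r(h, Q) = 26/Q (r(h, Q) = (2*13)/Q = 26/Q)
1/(86770 + r(-146 - 1*70, B)) = 1/(86770 + 26/63) = 1/(5466536/63) = 63/5466536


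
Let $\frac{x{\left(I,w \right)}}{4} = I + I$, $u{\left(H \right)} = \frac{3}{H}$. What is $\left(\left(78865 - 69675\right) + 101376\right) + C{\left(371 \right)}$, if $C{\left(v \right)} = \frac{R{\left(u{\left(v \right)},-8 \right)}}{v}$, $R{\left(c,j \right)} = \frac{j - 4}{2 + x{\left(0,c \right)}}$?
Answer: $\frac{41019980}{371} \approx 1.1057 \cdot 10^{5}$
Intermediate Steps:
$x{\left(I,w \right)} = 8 I$ ($x{\left(I,w \right)} = 4 \left(I + I\right) = 4 \cdot 2 I = 8 I$)
$R{\left(c,j \right)} = -2 + \frac{j}{2}$ ($R{\left(c,j \right)} = \frac{j - 4}{2 + 8 \cdot 0} = \frac{-4 + j}{2 + 0} = \frac{-4 + j}{2} = \left(-4 + j\right) \frac{1}{2} = -2 + \frac{j}{2}$)
$C{\left(v \right)} = - \frac{6}{v}$ ($C{\left(v \right)} = \frac{-2 + \frac{1}{2} \left(-8\right)}{v} = \frac{-2 - 4}{v} = - \frac{6}{v}$)
$\left(\left(78865 - 69675\right) + 101376\right) + C{\left(371 \right)} = \left(\left(78865 - 69675\right) + 101376\right) - \frac{6}{371} = \left(9190 + 101376\right) - \frac{6}{371} = 110566 - \frac{6}{371} = \frac{41019980}{371}$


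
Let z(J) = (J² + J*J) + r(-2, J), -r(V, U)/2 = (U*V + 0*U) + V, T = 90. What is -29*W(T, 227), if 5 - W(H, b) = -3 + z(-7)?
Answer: 1914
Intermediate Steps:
r(V, U) = -2*V - 2*U*V (r(V, U) = -2*((U*V + 0*U) + V) = -2*((U*V + 0) + V) = -2*(U*V + V) = -2*(V + U*V) = -2*V - 2*U*V)
z(J) = 4 + 2*J² + 4*J (z(J) = (J² + J*J) - 2*(-2)*(1 + J) = (J² + J²) + (4 + 4*J) = 2*J² + (4 + 4*J) = 4 + 2*J² + 4*J)
W(H, b) = -66 (W(H, b) = 5 - (-3 + (4 + 2*(-7)² + 4*(-7))) = 5 - (-3 + (4 + 2*49 - 28)) = 5 - (-3 + (4 + 98 - 28)) = 5 - (-3 + 74) = 5 - 1*71 = 5 - 71 = -66)
-29*W(T, 227) = -29*(-66) = 1914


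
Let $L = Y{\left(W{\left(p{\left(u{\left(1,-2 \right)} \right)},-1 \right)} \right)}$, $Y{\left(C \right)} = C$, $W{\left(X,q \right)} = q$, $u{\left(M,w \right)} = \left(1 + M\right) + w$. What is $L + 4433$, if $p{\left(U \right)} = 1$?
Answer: $4432$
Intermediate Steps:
$u{\left(M,w \right)} = 1 + M + w$
$L = -1$
$L + 4433 = -1 + 4433 = 4432$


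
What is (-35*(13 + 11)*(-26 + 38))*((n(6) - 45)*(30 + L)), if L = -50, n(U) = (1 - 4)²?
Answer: -7257600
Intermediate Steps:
n(U) = 9 (n(U) = (-3)² = 9)
(-35*(13 + 11)*(-26 + 38))*((n(6) - 45)*(30 + L)) = (-35*(13 + 11)*(-26 + 38))*((9 - 45)*(30 - 50)) = (-840*12)*(-36*(-20)) = -35*288*720 = -10080*720 = -7257600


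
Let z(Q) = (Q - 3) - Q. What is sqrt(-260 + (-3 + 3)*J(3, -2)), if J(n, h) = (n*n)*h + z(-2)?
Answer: 2*I*sqrt(65) ≈ 16.125*I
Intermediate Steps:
z(Q) = -3 (z(Q) = (-3 + Q) - Q = -3)
J(n, h) = -3 + h*n**2 (J(n, h) = (n*n)*h - 3 = n**2*h - 3 = h*n**2 - 3 = -3 + h*n**2)
sqrt(-260 + (-3 + 3)*J(3, -2)) = sqrt(-260 + (-3 + 3)*(-3 - 2*3**2)) = sqrt(-260 + 0*(-3 - 2*9)) = sqrt(-260 + 0*(-3 - 18)) = sqrt(-260 + 0*(-21)) = sqrt(-260 + 0) = sqrt(-260) = 2*I*sqrt(65)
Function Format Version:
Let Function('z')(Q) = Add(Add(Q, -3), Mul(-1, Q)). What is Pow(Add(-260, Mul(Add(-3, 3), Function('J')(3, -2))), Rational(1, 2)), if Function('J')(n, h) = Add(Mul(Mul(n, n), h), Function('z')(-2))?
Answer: Mul(2, I, Pow(65, Rational(1, 2))) ≈ Mul(16.125, I)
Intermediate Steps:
Function('z')(Q) = -3 (Function('z')(Q) = Add(Add(-3, Q), Mul(-1, Q)) = -3)
Function('J')(n, h) = Add(-3, Mul(h, Pow(n, 2))) (Function('J')(n, h) = Add(Mul(Mul(n, n), h), -3) = Add(Mul(Pow(n, 2), h), -3) = Add(Mul(h, Pow(n, 2)), -3) = Add(-3, Mul(h, Pow(n, 2))))
Pow(Add(-260, Mul(Add(-3, 3), Function('J')(3, -2))), Rational(1, 2)) = Pow(Add(-260, Mul(Add(-3, 3), Add(-3, Mul(-2, Pow(3, 2))))), Rational(1, 2)) = Pow(Add(-260, Mul(0, Add(-3, Mul(-2, 9)))), Rational(1, 2)) = Pow(Add(-260, Mul(0, Add(-3, -18))), Rational(1, 2)) = Pow(Add(-260, Mul(0, -21)), Rational(1, 2)) = Pow(Add(-260, 0), Rational(1, 2)) = Pow(-260, Rational(1, 2)) = Mul(2, I, Pow(65, Rational(1, 2)))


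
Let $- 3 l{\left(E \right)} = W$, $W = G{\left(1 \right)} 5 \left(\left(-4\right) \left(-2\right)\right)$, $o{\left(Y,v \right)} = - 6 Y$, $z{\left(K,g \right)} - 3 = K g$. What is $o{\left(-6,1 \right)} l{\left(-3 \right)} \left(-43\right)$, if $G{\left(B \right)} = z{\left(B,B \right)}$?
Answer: $82560$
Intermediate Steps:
$z{\left(K,g \right)} = 3 + K g$
$G{\left(B \right)} = 3 + B^{2}$ ($G{\left(B \right)} = 3 + B B = 3 + B^{2}$)
$W = 160$ ($W = \left(3 + 1^{2}\right) 5 \left(\left(-4\right) \left(-2\right)\right) = \left(3 + 1\right) 5 \cdot 8 = 4 \cdot 5 \cdot 8 = 20 \cdot 8 = 160$)
$l{\left(E \right)} = - \frac{160}{3}$ ($l{\left(E \right)} = \left(- \frac{1}{3}\right) 160 = - \frac{160}{3}$)
$o{\left(-6,1 \right)} l{\left(-3 \right)} \left(-43\right) = \left(-6\right) \left(-6\right) \left(- \frac{160}{3}\right) \left(-43\right) = 36 \left(- \frac{160}{3}\right) \left(-43\right) = \left(-1920\right) \left(-43\right) = 82560$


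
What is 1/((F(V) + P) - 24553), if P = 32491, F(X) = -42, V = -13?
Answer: 1/7896 ≈ 0.00012665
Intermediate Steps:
1/((F(V) + P) - 24553) = 1/((-42 + 32491) - 24553) = 1/(32449 - 24553) = 1/7896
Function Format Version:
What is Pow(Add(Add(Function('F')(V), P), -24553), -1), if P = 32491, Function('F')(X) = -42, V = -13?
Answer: Rational(1, 7896) ≈ 0.00012665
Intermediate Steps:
Pow(Add(Add(Function('F')(V), P), -24553), -1) = Pow(Add(Add(-42, 32491), -24553), -1) = Pow(Add(32449, -24553), -1) = Pow(7896, -1) = Rational(1, 7896)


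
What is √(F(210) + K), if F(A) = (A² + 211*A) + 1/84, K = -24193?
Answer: √113278809/42 ≈ 253.41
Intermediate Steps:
F(A) = 1/84 + A² + 211*A (F(A) = (A² + 211*A) + 1/84 = 1/84 + A² + 211*A)
√(F(210) + K) = √((1/84 + 210² + 211*210) - 24193) = √((1/84 + 44100 + 44310) - 24193) = √(7426441/84 - 24193) = √(5394229/84) = √113278809/42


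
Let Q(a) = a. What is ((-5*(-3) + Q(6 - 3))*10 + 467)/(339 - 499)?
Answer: -647/160 ≈ -4.0437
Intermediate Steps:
((-5*(-3) + Q(6 - 3))*10 + 467)/(339 - 499) = ((-5*(-3) + (6 - 3))*10 + 467)/(339 - 499) = ((15 + 3)*10 + 467)/(-160) = (18*10 + 467)*(-1/160) = (180 + 467)*(-1/160) = 647*(-1/160) = -647/160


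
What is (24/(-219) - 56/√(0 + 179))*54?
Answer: -432/73 - 3024*√179/179 ≈ -231.94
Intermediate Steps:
(24/(-219) - 56/√(0 + 179))*54 = (24*(-1/219) - 56*√179/179)*54 = (-8/73 - 56*√179/179)*54 = -432/73 - 3024*√179/179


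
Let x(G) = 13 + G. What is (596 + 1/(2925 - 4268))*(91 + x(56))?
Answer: 128068320/1343 ≈ 95360.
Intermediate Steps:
(596 + 1/(2925 - 4268))*(91 + x(56)) = (596 + 1/(2925 - 4268))*(91 + (13 + 56)) = (596 + 1/(-1343))*(91 + 69) = (596 - 1/1343)*160 = (800427/1343)*160 = 128068320/1343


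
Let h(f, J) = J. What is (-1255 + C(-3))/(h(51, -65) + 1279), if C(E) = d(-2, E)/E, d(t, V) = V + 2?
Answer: -1882/1821 ≈ -1.0335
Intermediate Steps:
d(t, V) = 2 + V
C(E) = (2 + E)/E
(-1255 + C(-3))/(h(51, -65) + 1279) = (-1255 + (2 - 3)/(-3))/(-65 + 1279) = (-1255 - ⅓*(-1))/1214 = (-1255 + ⅓)*(1/1214) = -3764/3*1/1214 = -1882/1821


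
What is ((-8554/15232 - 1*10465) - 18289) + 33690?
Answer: 5369757/1088 ≈ 4935.4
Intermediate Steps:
((-8554/15232 - 1*10465) - 18289) + 33690 = ((-8554*1/15232 - 10465) - 18289) + 33690 = ((-611/1088 - 10465) - 18289) + 33690 = (-11386531/1088 - 18289) + 33690 = -31284963/1088 + 33690 = 5369757/1088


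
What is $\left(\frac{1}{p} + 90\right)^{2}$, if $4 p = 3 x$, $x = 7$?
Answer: $\frac{3587236}{441} \approx 8134.3$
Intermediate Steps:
$p = \frac{21}{4}$ ($p = \frac{3 \cdot 7}{4} = \frac{1}{4} \cdot 21 = \frac{21}{4} \approx 5.25$)
$\left(\frac{1}{p} + 90\right)^{2} = \left(\frac{1}{\frac{21}{4}} + 90\right)^{2} = \left(\frac{4}{21} + 90\right)^{2} = \left(\frac{1894}{21}\right)^{2} = \frac{3587236}{441}$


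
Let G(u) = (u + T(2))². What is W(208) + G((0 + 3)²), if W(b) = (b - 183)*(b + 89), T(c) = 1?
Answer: 7525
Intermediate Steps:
G(u) = (1 + u)² (G(u) = (u + 1)² = (1 + u)²)
W(b) = (-183 + b)*(89 + b)
W(208) + G((0 + 3)²) = (-16287 + 208² - 94*208) + (1 + (0 + 3)²)² = (-16287 + 43264 - 19552) + (1 + 3²)² = 7425 + (1 + 9)² = 7425 + 10² = 7425 + 100 = 7525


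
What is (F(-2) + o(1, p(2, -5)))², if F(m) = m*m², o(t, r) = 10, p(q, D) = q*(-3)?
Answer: 4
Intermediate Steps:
p(q, D) = -3*q
F(m) = m³
(F(-2) + o(1, p(2, -5)))² = ((-2)³ + 10)² = (-8 + 10)² = 2² = 4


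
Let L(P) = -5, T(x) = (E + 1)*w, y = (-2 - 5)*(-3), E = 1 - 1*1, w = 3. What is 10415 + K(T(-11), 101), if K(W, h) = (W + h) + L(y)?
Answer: 10514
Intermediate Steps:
E = 0 (E = 1 - 1 = 0)
y = 21 (y = -7*(-3) = 21)
T(x) = 3 (T(x) = (0 + 1)*3 = 1*3 = 3)
K(W, h) = -5 + W + h (K(W, h) = (W + h) - 5 = -5 + W + h)
10415 + K(T(-11), 101) = 10415 + (-5 + 3 + 101) = 10415 + 99 = 10514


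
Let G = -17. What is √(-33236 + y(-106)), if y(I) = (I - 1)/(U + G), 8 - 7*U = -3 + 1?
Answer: 5*I*√15791811/109 ≈ 182.29*I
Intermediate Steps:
U = 10/7 (U = 8/7 - (-3 + 1)/7 = 8/7 - ⅐*(-2) = 8/7 + 2/7 = 10/7 ≈ 1.4286)
y(I) = 7/109 - 7*I/109 (y(I) = (I - 1)/(10/7 - 17) = (-1 + I)/(-109/7) = (-1 + I)*(-7/109) = 7/109 - 7*I/109)
√(-33236 + y(-106)) = √(-33236 + (7/109 - 7/109*(-106))) = √(-33236 + (7/109 + 742/109)) = √(-33236 + 749/109) = √(-3621975/109) = 5*I*√15791811/109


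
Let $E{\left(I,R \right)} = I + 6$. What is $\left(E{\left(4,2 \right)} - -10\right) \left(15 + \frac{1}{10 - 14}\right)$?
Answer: $295$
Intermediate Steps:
$E{\left(I,R \right)} = 6 + I$
$\left(E{\left(4,2 \right)} - -10\right) \left(15 + \frac{1}{10 - 14}\right) = \left(\left(6 + 4\right) - -10\right) \left(15 + \frac{1}{10 - 14}\right) = \left(10 + 10\right) \left(15 + \frac{1}{-4}\right) = 20 \left(15 - \frac{1}{4}\right) = 20 \cdot \frac{59}{4} = 295$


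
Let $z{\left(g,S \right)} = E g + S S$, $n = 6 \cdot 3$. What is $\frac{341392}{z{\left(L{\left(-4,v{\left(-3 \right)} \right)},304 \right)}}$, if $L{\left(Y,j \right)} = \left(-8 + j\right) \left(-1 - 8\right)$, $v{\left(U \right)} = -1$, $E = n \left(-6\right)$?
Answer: $\frac{85348}{20917} \approx 4.0803$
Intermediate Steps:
$n = 18$
$E = -108$ ($E = 18 \left(-6\right) = -108$)
$L{\left(Y,j \right)} = 72 - 9 j$ ($L{\left(Y,j \right)} = \left(-8 + j\right) \left(-9\right) = 72 - 9 j$)
$z{\left(g,S \right)} = S^{2} - 108 g$ ($z{\left(g,S \right)} = - 108 g + S S = - 108 g + S^{2} = S^{2} - 108 g$)
$\frac{341392}{z{\left(L{\left(-4,v{\left(-3 \right)} \right)},304 \right)}} = \frac{341392}{304^{2} - 108 \left(72 - -9\right)} = \frac{341392}{92416 - 108 \left(72 + 9\right)} = \frac{341392}{92416 - 8748} = \frac{341392}{83668} = 341392 \cdot \frac{1}{83668} = \frac{85348}{20917}$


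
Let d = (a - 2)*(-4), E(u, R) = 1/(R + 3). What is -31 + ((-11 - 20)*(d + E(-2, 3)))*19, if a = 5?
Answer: 41633/6 ≈ 6938.8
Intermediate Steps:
E(u, R) = 1/(3 + R)
d = -12 (d = (5 - 2)*(-4) = 3*(-4) = -12)
-31 + ((-11 - 20)*(d + E(-2, 3)))*19 = -31 + ((-11 - 20)*(-12 + 1/(3 + 3)))*19 = -31 - 31*(-12 + 1/6)*19 = -31 - 31*(-12 + ⅙)*19 = -31 - 31*(-71/6)*19 = -31 + (2201/6)*19 = -31 + 41819/6 = 41633/6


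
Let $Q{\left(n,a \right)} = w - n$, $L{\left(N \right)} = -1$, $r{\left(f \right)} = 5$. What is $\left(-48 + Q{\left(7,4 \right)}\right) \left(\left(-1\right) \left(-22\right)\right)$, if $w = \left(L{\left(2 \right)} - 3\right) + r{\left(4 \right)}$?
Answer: $-1188$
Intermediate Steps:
$w = 1$ ($w = \left(-1 - 3\right) + 5 = -4 + 5 = 1$)
$Q{\left(n,a \right)} = 1 - n$
$\left(-48 + Q{\left(7,4 \right)}\right) \left(\left(-1\right) \left(-22\right)\right) = \left(-48 + \left(1 - 7\right)\right) \left(\left(-1\right) \left(-22\right)\right) = \left(-48 + \left(1 - 7\right)\right) 22 = \left(-48 - 6\right) 22 = \left(-54\right) 22 = -1188$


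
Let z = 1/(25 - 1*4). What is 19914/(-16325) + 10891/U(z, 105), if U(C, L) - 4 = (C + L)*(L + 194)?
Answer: -9403120617/10769243350 ≈ -0.87315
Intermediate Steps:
z = 1/21 (z = 1/(25 - 4) = 1/21 ≈ 0.047619)
U(C, L) = 4 + (194 + L)*(C + L) (U(C, L) = 4 + (C + L)*(L + 194) = 4 + (C + L)*(194 + L) = 4 + (194 + L)*(C + L))
19914/(-16325) + 10891/U(z, 105) = 19914/(-16325) + 10891/(4 + 105² + 194*(1/21) + 194*105 + (1/21)*105) = 19914*(-1/16325) + 10891/(4 + 11025 + 194/21 + 20370 + 5) = -19914/16325 + 10891/(659678/21) = -19914/16325 + 10891*(21/659678) = -19914/16325 + 228711/659678 = -9403120617/10769243350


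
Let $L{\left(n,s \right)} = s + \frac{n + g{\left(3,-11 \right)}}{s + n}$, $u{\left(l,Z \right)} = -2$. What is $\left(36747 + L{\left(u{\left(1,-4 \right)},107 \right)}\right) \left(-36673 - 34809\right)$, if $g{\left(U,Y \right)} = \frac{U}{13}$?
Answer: $- \frac{3595951118134}{1365} \approx -2.6344 \cdot 10^{9}$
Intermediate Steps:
$g{\left(U,Y \right)} = \frac{U}{13}$ ($g{\left(U,Y \right)} = U \frac{1}{13} = \frac{U}{13}$)
$L{\left(n,s \right)} = s + \frac{\frac{3}{13} + n}{n + s}$ ($L{\left(n,s \right)} = s + \frac{n + \frac{1}{13} \cdot 3}{s + n} = s + \frac{n + \frac{3}{13}}{n + s} = s + \frac{\frac{3}{13} + n}{n + s}$)
$\left(36747 + L{\left(u{\left(1,-4 \right)},107 \right)}\right) \left(-36673 - 34809\right) = \left(36747 + \frac{\frac{3}{13} - 2 + 107^{2} - 214}{-2 + 107}\right) \left(-36673 - 34809\right) = \left(36747 + \frac{\frac{3}{13} - 2 + 11449 - 214}{105}\right) \left(-71482\right) = \left(36747 + \frac{1}{105} \cdot \frac{146032}{13}\right) \left(-71482\right) = \left(36747 + \frac{146032}{1365}\right) \left(-71482\right) = \frac{50305687}{1365} \left(-71482\right) = - \frac{3595951118134}{1365}$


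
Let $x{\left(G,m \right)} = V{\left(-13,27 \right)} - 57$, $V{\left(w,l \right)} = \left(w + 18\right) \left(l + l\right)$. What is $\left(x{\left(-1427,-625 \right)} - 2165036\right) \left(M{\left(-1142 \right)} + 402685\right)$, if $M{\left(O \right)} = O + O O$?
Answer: $-3692553744861$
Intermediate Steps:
$V{\left(w,l \right)} = 2 l \left(18 + w\right)$ ($V{\left(w,l \right)} = \left(18 + w\right) 2 l = 2 l \left(18 + w\right)$)
$x{\left(G,m \right)} = 213$ ($x{\left(G,m \right)} = 2 \cdot 27 \left(18 - 13\right) - 57 = 2 \cdot 27 \cdot 5 - 57 = 270 - 57 = 213$)
$M{\left(O \right)} = O + O^{2}$
$\left(x{\left(-1427,-625 \right)} - 2165036\right) \left(M{\left(-1142 \right)} + 402685\right) = \left(213 - 2165036\right) \left(- 1142 \left(1 - 1142\right) + 402685\right) = - 2164823 \left(\left(-1142\right) \left(-1141\right) + 402685\right) = - 2164823 \left(1303022 + 402685\right) = \left(-2164823\right) 1705707 = -3692553744861$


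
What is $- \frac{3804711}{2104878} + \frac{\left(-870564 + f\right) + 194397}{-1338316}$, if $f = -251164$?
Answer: $- \frac{523331164343}{469498650908} \approx -1.1147$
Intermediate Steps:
$- \frac{3804711}{2104878} + \frac{\left(-870564 + f\right) + 194397}{-1338316} = - \frac{3804711}{2104878} + \frac{\left(-870564 - 251164\right) + 194397}{-1338316} = \left(-3804711\right) \frac{1}{2104878} + \left(-1121728 + 194397\right) \left(- \frac{1}{1338316}\right) = - \frac{1268237}{701626} - - \frac{927331}{1338316} = - \frac{1268237}{701626} + \frac{927331}{1338316} = - \frac{523331164343}{469498650908}$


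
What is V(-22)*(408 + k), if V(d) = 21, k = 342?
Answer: 15750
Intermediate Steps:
V(-22)*(408 + k) = 21*(408 + 342) = 21*750 = 15750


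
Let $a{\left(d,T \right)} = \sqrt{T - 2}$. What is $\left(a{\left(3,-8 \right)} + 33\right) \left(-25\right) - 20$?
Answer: $-845 - 25 i \sqrt{10} \approx -845.0 - 79.057 i$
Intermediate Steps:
$a{\left(d,T \right)} = \sqrt{-2 + T}$
$\left(a{\left(3,-8 \right)} + 33\right) \left(-25\right) - 20 = \left(\sqrt{-2 - 8} + 33\right) \left(-25\right) - 20 = \left(\sqrt{-10} + 33\right) \left(-25\right) - 20 = \left(i \sqrt{10} + 33\right) \left(-25\right) - 20 = \left(33 + i \sqrt{10}\right) \left(-25\right) - 20 = \left(-825 - 25 i \sqrt{10}\right) - 20 = -845 - 25 i \sqrt{10}$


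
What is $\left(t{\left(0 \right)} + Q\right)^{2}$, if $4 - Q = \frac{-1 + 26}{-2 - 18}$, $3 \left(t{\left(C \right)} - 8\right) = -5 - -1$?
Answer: $\frac{20449}{144} \approx 142.01$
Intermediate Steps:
$t{\left(C \right)} = \frac{20}{3}$ ($t{\left(C \right)} = 8 + \frac{-5 - -1}{3} = 8 + \frac{-5 + 1}{3} = 8 + \frac{1}{3} \left(-4\right) = 8 - \frac{4}{3} = \frac{20}{3}$)
$Q = \frac{21}{4}$ ($Q = 4 - \frac{-1 + 26}{-2 - 18} = 4 - \frac{25}{-20} = 4 - 25 \left(- \frac{1}{20}\right) = 4 - - \frac{5}{4} = 4 + \frac{5}{4} = \frac{21}{4} \approx 5.25$)
$\left(t{\left(0 \right)} + Q\right)^{2} = \left(\frac{20}{3} + \frac{21}{4}\right)^{2} = \left(\frac{143}{12}\right)^{2} = \frac{20449}{144}$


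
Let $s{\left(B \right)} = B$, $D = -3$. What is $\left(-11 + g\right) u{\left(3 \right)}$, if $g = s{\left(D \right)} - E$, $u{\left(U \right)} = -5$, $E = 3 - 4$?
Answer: $65$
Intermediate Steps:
$E = -1$ ($E = 3 - 4 = -1$)
$g = -2$ ($g = -3 - -1 = -3 + 1 = -2$)
$\left(-11 + g\right) u{\left(3 \right)} = \left(-11 - 2\right) \left(-5\right) = \left(-13\right) \left(-5\right) = 65$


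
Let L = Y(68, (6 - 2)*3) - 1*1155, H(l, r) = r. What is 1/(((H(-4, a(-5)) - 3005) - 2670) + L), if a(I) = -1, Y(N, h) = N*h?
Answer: -1/6015 ≈ -0.00016625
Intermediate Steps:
L = -339 (L = 68*((6 - 2)*3) - 1*1155 = 68*(4*3) - 1155 = 68*12 - 1155 = 816 - 1155 = -339)
1/(((H(-4, a(-5)) - 3005) - 2670) + L) = 1/(((-1 - 3005) - 2670) - 339) = 1/((-3006 - 2670) - 339) = 1/(-5676 - 339) = 1/(-6015) = -1/6015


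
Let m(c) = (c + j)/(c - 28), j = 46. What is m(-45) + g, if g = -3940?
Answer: -287621/73 ≈ -3940.0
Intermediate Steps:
m(c) = (46 + c)/(-28 + c) (m(c) = (c + 46)/(c - 28) = (46 + c)/(-28 + c))
m(-45) + g = (46 - 45)/(-28 - 45) - 3940 = 1/(-73) - 3940 = -1/73*1 - 3940 = -1/73 - 3940 = -287621/73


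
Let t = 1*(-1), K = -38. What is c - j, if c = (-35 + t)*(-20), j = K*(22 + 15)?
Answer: 2126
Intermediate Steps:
j = -1406 (j = -38*(22 + 15) = -38*37 = -1406)
t = -1
c = 720 (c = (-35 - 1)*(-20) = -36*(-20) = 720)
c - j = 720 - 1*(-1406) = 720 + 1406 = 2126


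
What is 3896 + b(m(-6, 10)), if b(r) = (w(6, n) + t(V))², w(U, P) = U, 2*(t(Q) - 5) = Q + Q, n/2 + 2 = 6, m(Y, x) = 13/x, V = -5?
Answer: 3932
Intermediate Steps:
n = 8 (n = -4 + 2*6 = -4 + 12 = 8)
t(Q) = 5 + Q (t(Q) = 5 + (Q + Q)/2 = 5 + (2*Q)/2 = 5 + Q)
b(r) = 36 (b(r) = (6 + (5 - 5))² = (6 + 0)² = 6² = 36)
3896 + b(m(-6, 10)) = 3896 + 36 = 3932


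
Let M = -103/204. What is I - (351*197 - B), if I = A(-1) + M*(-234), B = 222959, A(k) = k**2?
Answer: 5233659/34 ≈ 1.5393e+5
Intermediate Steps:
M = -103/204 (M = -103*1/204 = -103/204 ≈ -0.50490)
I = 4051/34 (I = (-1)**2 - 103/204*(-234) = 1 + 4017/34 = 4051/34 ≈ 119.15)
I - (351*197 - B) = 4051/34 - (351*197 - 1*222959) = 4051/34 - (69147 - 222959) = 4051/34 - 1*(-153812) = 4051/34 + 153812 = 5233659/34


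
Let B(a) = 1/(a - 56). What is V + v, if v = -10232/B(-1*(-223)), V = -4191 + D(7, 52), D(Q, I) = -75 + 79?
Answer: -1712931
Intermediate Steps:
B(a) = 1/(-56 + a)
D(Q, I) = 4
V = -4187 (V = -4191 + 4 = -4187)
v = -1708744 (v = -10232/(1/(-56 - 1*(-223))) = -10232/(1/(-56 + 223)) = -10232/(1/167) = -10232/1/167 = -10232*167 = -1708744)
V + v = -4187 - 1708744 = -1712931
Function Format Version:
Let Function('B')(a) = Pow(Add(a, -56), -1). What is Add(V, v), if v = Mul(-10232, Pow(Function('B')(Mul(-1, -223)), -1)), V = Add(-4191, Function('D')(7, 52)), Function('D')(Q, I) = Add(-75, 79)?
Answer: -1712931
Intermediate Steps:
Function('B')(a) = Pow(Add(-56, a), -1)
Function('D')(Q, I) = 4
V = -4187 (V = Add(-4191, 4) = -4187)
v = -1708744 (v = Mul(-10232, Pow(Pow(Add(-56, Mul(-1, -223)), -1), -1)) = Mul(-10232, Pow(Pow(Add(-56, 223), -1), -1)) = Mul(-10232, Pow(Pow(167, -1), -1)) = Mul(-10232, Pow(Rational(1, 167), -1)) = Mul(-10232, 167) = -1708744)
Add(V, v) = Add(-4187, -1708744) = -1712931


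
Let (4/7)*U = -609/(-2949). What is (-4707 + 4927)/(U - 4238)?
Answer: -173008/3332479 ≈ -0.051916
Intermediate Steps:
U = 1421/3932 (U = 7*(-609/(-2949))/4 = 7*(-609*(-1/2949))/4 = (7/4)*(203/983) = 1421/3932 ≈ 0.36139)
(-4707 + 4927)/(U - 4238) = (-4707 + 4927)/(1421/3932 - 4238) = 220/(-16662395/3932) = 220*(-3932/16662395) = -173008/3332479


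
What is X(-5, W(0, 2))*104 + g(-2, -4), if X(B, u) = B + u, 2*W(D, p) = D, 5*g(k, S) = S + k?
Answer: -2606/5 ≈ -521.20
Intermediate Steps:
g(k, S) = S/5 + k/5 (g(k, S) = (S + k)/5 = S/5 + k/5)
W(D, p) = D/2
X(-5, W(0, 2))*104 + g(-2, -4) = (-5 + (1/2)*0)*104 + ((1/5)*(-4) + (1/5)*(-2)) = (-5 + 0)*104 + (-4/5 - 2/5) = -5*104 - 6/5 = -520 - 6/5 = -2606/5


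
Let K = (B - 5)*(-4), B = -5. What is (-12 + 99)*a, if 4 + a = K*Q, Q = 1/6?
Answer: 232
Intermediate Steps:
K = 40 (K = (-5 - 5)*(-4) = -10*(-4) = 40)
Q = 1/6 ≈ 0.16667
a = 8/3 (a = -4 + 40*(1/6) = -4 + 20/3 = 8/3 ≈ 2.6667)
(-12 + 99)*a = (-12 + 99)*(8/3) = 87*(8/3) = 232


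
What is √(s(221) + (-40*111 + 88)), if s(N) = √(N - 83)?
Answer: √(-4352 + √138) ≈ 65.881*I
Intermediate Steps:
s(N) = √(-83 + N)
√(s(221) + (-40*111 + 88)) = √(√(-83 + 221) + (-40*111 + 88)) = √(√138 + (-4440 + 88)) = √(√138 - 4352) = √(-4352 + √138)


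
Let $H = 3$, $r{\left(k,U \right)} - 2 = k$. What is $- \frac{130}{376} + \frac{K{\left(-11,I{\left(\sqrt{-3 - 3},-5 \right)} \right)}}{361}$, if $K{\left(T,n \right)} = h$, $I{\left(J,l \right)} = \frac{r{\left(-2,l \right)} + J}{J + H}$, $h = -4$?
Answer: $- \frac{24217}{67868} \approx -0.35682$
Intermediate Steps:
$r{\left(k,U \right)} = 2 + k$
$I{\left(J,l \right)} = \frac{J}{3 + J}$ ($I{\left(J,l \right)} = \frac{\left(2 - 2\right) + J}{J + 3} = \frac{0 + J}{3 + J} = \frac{J}{3 + J}$)
$K{\left(T,n \right)} = -4$
$- \frac{130}{376} + \frac{K{\left(-11,I{\left(\sqrt{-3 - 3},-5 \right)} \right)}}{361} = - \frac{130}{376} - \frac{4}{361} = \left(-130\right) \frac{1}{376} - \frac{4}{361} = - \frac{65}{188} - \frac{4}{361} = - \frac{24217}{67868}$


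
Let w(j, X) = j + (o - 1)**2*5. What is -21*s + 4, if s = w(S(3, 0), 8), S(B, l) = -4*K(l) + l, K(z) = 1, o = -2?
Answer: -857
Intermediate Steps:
S(B, l) = -4 + l (S(B, l) = -4*1 + l = -4 + l)
w(j, X) = 45 + j (w(j, X) = j + (-2 - 1)**2*5 = j + (-3)**2*5 = j + 9*5 = j + 45 = 45 + j)
s = 41 (s = 45 + (-4 + 0) = 45 - 4 = 41)
-21*s + 4 = -21*41 + 4 = -861 + 4 = -857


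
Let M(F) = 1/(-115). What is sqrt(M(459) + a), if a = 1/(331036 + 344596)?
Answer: I*sqrt(3280381481285)/19424420 ≈ 0.093243*I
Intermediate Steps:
M(F) = -1/115
a = 1/675632 ≈ 1.4801e-6
sqrt(M(459) + a) = sqrt(-1/115 + 1/675632) = sqrt(-675517/77697680) = I*sqrt(3280381481285)/19424420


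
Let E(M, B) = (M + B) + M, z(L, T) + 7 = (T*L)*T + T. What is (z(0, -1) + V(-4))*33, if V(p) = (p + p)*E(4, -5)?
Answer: -1056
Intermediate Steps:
z(L, T) = -7 + T + L*T**2 (z(L, T) = -7 + ((T*L)*T + T) = -7 + ((L*T)*T + T) = -7 + (L*T**2 + T) = -7 + (T + L*T**2) = -7 + T + L*T**2)
E(M, B) = B + 2*M (E(M, B) = (B + M) + M = B + 2*M)
V(p) = 6*p (V(p) = (p + p)*(-5 + 2*4) = (2*p)*(-5 + 8) = (2*p)*3 = 6*p)
(z(0, -1) + V(-4))*33 = ((-7 - 1 + 0*(-1)**2) + 6*(-4))*33 = ((-7 - 1 + 0*1) - 24)*33 = ((-7 - 1 + 0) - 24)*33 = (-8 - 24)*33 = -32*33 = -1056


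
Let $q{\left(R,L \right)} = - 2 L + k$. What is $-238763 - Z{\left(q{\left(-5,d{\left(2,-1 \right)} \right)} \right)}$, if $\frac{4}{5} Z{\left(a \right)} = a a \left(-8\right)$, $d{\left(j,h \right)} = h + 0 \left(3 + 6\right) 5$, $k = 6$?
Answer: $-238123$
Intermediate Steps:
$d{\left(j,h \right)} = h$ ($d{\left(j,h \right)} = h + 0 \cdot 9 \cdot 5 = h + 0 \cdot 45 = h + 0 = h$)
$q{\left(R,L \right)} = 6 - 2 L$ ($q{\left(R,L \right)} = - 2 L + 6 = 6 - 2 L$)
$Z{\left(a \right)} = - 10 a^{2}$ ($Z{\left(a \right)} = \frac{5 a a \left(-8\right)}{4} = \frac{5 a^{2} \left(-8\right)}{4} = \frac{5 \left(- 8 a^{2}\right)}{4} = - 10 a^{2}$)
$-238763 - Z{\left(q{\left(-5,d{\left(2,-1 \right)} \right)} \right)} = -238763 - - 10 \left(6 - -2\right)^{2} = -238763 - - 10 \left(6 + 2\right)^{2} = -238763 - - 10 \cdot 8^{2} = -238763 - \left(-10\right) 64 = -238763 - -640 = -238763 + 640 = -238123$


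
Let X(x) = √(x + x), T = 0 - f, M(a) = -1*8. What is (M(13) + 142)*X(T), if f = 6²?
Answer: 804*I*√2 ≈ 1137.0*I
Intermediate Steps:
f = 36
M(a) = -8
T = -36 (T = 0 - 1*36 = 0 - 36 = -36)
X(x) = √2*√x (X(x) = √(2*x) = √2*√x)
(M(13) + 142)*X(T) = (-8 + 142)*(√2*√(-36)) = 134*(√2*(6*I)) = 134*(6*I*√2) = 804*I*√2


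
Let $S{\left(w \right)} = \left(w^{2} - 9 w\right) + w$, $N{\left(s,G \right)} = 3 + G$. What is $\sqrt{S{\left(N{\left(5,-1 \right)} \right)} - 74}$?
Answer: $i \sqrt{86} \approx 9.2736 i$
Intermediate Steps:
$S{\left(w \right)} = w^{2} - 8 w$
$\sqrt{S{\left(N{\left(5,-1 \right)} \right)} - 74} = \sqrt{\left(3 - 1\right) \left(-8 + \left(3 - 1\right)\right) - 74} = \sqrt{2 \left(-8 + 2\right) - 74} = \sqrt{2 \left(-6\right) - 74} = \sqrt{-12 - 74} = \sqrt{-86} = i \sqrt{86}$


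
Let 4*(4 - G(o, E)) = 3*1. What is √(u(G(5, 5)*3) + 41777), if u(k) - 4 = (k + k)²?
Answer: √168645/2 ≈ 205.33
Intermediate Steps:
G(o, E) = 13/4 (G(o, E) = 4 - 3/4 = 4 - ¼*3 = 4 - ¾ = 13/4)
u(k) = 4 + 4*k² (u(k) = 4 + (k + k)² = 4 + (2*k)² = 4 + 4*k²)
√(u(G(5, 5)*3) + 41777) = √((4 + 4*((13/4)*3)²) + 41777) = √((4 + 4*(39/4)²) + 41777) = √((4 + 4*(1521/16)) + 41777) = √((4 + 1521/4) + 41777) = √(1537/4 + 41777) = √(168645/4) = √168645/2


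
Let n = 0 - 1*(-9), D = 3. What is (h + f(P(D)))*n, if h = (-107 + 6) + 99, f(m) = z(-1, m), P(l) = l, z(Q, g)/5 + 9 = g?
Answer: -288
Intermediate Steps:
z(Q, g) = -45 + 5*g
f(m) = -45 + 5*m
n = 9 (n = 0 + 9 = 9)
h = -2 (h = -101 + 99 = -2)
(h + f(P(D)))*n = (-2 + (-45 + 5*3))*9 = (-2 + (-45 + 15))*9 = (-2 - 30)*9 = -32*9 = -288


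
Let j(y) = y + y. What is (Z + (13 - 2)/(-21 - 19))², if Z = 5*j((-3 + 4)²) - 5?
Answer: 35721/1600 ≈ 22.326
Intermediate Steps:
j(y) = 2*y
Z = 5 (Z = 5*(2*(-3 + 4)²) - 5 = 5*(2*1²) - 5 = 5*(2*1) - 5 = 5*2 - 5 = 10 - 5 = 5)
(Z + (13 - 2)/(-21 - 19))² = (5 + (13 - 2)/(-21 - 19))² = (5 + 11/(-40))² = (5 + 11*(-1/40))² = (5 - 11/40)² = (189/40)² = 35721/1600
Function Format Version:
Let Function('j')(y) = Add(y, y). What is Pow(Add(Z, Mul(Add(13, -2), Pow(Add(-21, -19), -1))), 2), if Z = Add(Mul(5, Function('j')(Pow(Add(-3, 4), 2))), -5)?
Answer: Rational(35721, 1600) ≈ 22.326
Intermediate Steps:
Function('j')(y) = Mul(2, y)
Z = 5 (Z = Add(Mul(5, Mul(2, Pow(Add(-3, 4), 2))), -5) = Add(Mul(5, Mul(2, Pow(1, 2))), -5) = Add(Mul(5, Mul(2, 1)), -5) = Add(Mul(5, 2), -5) = Add(10, -5) = 5)
Pow(Add(Z, Mul(Add(13, -2), Pow(Add(-21, -19), -1))), 2) = Pow(Add(5, Mul(Add(13, -2), Pow(Add(-21, -19), -1))), 2) = Pow(Add(5, Mul(11, Pow(-40, -1))), 2) = Pow(Add(5, Mul(11, Rational(-1, 40))), 2) = Pow(Add(5, Rational(-11, 40)), 2) = Pow(Rational(189, 40), 2) = Rational(35721, 1600)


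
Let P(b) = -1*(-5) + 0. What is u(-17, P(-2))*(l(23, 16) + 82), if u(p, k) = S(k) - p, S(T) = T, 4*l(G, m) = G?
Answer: 3861/2 ≈ 1930.5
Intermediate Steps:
l(G, m) = G/4
P(b) = 5 (P(b) = 5 + 0 = 5)
u(p, k) = k - p
u(-17, P(-2))*(l(23, 16) + 82) = (5 - 1*(-17))*((¼)*23 + 82) = (5 + 17)*(23/4 + 82) = 22*(351/4) = 3861/2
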